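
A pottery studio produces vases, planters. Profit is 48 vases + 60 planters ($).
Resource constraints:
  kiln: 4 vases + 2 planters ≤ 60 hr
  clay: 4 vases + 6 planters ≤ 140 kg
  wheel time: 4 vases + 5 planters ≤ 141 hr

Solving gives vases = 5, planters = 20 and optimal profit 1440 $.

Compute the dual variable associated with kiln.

3

Binding: kiln and clay. Non-binding: wheel time (21 unused).
By complementary slackness, y = 0 for the non-binding constraint.
From A_Bᵀ y = c: 4·y_kiln + 4·y_clay = 48; 2·y_kiln + 6·y_clay = 60.
Solving: y_kiln = 3, y_clay = 9.
Shadow price of kiln = 3.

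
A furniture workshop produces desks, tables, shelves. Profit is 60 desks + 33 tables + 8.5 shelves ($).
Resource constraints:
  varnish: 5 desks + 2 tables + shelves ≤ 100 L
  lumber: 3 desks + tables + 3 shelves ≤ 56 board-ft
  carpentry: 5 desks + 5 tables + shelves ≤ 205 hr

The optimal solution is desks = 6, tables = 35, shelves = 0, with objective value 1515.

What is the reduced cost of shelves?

Check each constraint at x*: varnish 100/100 (tight); lumber 53/56 (slack 3); carpentry 205/205 (tight).
By complementary slackness, y = 0 for the non-binding constraint.
The binding rows give the dual system: 5·y_varnish + 5·y_carpentry = 60 and 2·y_varnish + 5·y_carpentry = 33.
Solving: y_varnish = 9, y_carpentry = 3.
Reduced cost of shelves: c₃ − yᵀa₃ = 8.5 − (9·1 + 3·1) = 8.5 − 12 = -3.5.

-3.5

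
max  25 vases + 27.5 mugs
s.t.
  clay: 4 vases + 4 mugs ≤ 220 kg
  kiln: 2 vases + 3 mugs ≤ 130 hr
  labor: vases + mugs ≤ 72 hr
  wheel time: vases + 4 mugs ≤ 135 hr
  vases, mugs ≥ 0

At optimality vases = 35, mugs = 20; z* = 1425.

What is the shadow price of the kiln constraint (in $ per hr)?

2.5

Check each constraint at x*: clay 220/220 (tight); kiln 130/130 (tight); labor 55/72 (slack 17); wheel time 115/135 (slack 20).
By complementary slackness, y = 0 for the non-binding constraints.
The binding rows give the dual system: 4·y_clay + 2·y_kiln = 25 and 4·y_clay + 3·y_kiln = 27.5.
This yields shadow prices y_clay = 5, y_kiln = 2.5.
Shadow price of kiln = 2.5.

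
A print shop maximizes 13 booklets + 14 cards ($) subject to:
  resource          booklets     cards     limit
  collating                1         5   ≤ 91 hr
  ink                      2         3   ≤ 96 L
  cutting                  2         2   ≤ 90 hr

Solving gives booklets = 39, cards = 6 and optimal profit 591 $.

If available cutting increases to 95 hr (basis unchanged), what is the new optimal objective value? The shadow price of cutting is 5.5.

Δb = 5, so new z* = 591 + (5.5)·(5) = 591 + 27.5 = 618.5.

618.5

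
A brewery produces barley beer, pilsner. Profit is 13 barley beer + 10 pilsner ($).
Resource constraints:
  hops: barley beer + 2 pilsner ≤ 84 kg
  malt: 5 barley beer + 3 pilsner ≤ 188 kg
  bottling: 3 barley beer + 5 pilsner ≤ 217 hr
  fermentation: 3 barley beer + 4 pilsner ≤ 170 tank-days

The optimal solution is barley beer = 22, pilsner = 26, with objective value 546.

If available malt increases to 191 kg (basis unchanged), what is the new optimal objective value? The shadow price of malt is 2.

Δb = 3, so new z* = 546 + (2)·(3) = 546 + 6 = 552.

552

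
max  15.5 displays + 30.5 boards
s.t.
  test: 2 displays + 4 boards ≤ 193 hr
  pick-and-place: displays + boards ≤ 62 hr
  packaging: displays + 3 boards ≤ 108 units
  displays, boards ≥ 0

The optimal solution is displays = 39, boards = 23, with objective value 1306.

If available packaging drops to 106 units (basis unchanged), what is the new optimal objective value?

1291

At the optimum: test uses 170 of 193 (slack = 23); pick-and-place uses 62 of 62 (binding); packaging uses 108 of 108 (binding).
Since test is not tight, its dual is 0.
The binding rows give the dual system: 1·y_pick-and-place + 1·y_packaging = 15.5 and 1·y_pick-and-place + 3·y_packaging = 30.5.
This yields shadow prices y_pick-and-place = 8, y_packaging = 7.5.
Δz = y_packaging·Δb = 7.5 × (-2) = -15, so new z* = 1306 − 15 = 1291.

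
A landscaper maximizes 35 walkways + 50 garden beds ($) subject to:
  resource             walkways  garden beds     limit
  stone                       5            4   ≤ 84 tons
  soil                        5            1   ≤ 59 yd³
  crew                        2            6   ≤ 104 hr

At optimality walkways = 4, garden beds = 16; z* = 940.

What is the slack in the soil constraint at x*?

23

soil used = 5·4 + 1·16 = 36; slack = 59 − 36 = 23.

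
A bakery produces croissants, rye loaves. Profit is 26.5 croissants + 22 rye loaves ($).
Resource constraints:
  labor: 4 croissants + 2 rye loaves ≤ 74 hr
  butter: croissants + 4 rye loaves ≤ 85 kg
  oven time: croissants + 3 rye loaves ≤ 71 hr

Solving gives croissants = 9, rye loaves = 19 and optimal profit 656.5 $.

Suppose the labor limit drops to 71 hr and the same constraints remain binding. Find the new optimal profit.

638.5

At the optimum: labor uses 74 of 74 (binding); butter uses 85 of 85 (binding); oven time uses 66 of 71 (slack = 5).
Slack constraints have shadow price 0 (complementary slackness).
The binding rows give the dual system: 4·y_labor + 1·y_butter = 26.5 and 2·y_labor + 4·y_butter = 22.
→ y_labor = 6 and y_butter = 2.5.
Δz = y_labor·Δb = 6 × (-3) = -18, so new z* = 656.5 − 18 = 638.5.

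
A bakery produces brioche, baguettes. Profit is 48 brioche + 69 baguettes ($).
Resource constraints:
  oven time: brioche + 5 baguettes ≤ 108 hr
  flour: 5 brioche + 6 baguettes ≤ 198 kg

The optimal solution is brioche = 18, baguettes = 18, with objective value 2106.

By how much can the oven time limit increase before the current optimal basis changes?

57

Binding constraints: oven time, flour. The basis is B = [[1,5],[5,6]] with det -19.
Per unit increase in oven time, x* moves by d = (-0.3158, 0.2632).
The basis stays optimal until brioche reaches 0; allowable increase = 57 hr.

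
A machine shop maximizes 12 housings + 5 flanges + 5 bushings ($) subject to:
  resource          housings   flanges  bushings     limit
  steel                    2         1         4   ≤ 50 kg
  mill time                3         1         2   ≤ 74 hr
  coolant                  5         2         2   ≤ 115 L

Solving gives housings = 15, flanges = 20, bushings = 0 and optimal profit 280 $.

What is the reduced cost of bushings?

-3

Binding: steel and coolant. Non-binding: mill time (9 unused).
By complementary slackness, y = 0 for the non-binding constraint.
The binding rows give the dual system: 2·y_steel + 5·y_coolant = 12 and 1·y_steel + 2·y_coolant = 5.
Solving: y_steel = 1, y_coolant = 2.
Reduced cost of bushings: c₃ − yᵀa₃ = 5 − (1·4 + 2·2) = 5 − 8 = -3.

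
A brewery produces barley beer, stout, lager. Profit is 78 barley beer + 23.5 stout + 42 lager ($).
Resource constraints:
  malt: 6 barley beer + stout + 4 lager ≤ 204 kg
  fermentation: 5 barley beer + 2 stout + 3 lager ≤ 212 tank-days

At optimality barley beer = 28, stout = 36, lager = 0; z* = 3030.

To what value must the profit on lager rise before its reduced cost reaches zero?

49

Both malt and fermentation are binding at x*.
Dual feasibility on the basic columns requires 6·y_malt + 5·y_fermentation = 78, 1·y_malt + 2·y_fermentation = 23.5.
This yields shadow prices y_malt = 5.5, y_fermentation = 9.
lager enters the basis when its profit ≥ yᵀa₃ = 5.5·4 + 9·3 = 49.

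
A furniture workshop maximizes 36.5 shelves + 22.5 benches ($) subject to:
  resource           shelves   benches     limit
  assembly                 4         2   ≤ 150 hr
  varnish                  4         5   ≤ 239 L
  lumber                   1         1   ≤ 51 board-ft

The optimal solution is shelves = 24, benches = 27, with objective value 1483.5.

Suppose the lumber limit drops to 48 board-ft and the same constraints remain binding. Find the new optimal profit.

At the optimum: assembly uses 150 of 150 (binding); varnish uses 231 of 239 (slack = 8); lumber uses 51 of 51 (binding).
Slack constraints have shadow price 0 (complementary slackness).
From A_Bᵀ y = c: 4·y_assembly + 1·y_lumber = 36.5; 2·y_assembly + 1·y_lumber = 22.5.
Solving: y_assembly = 7, y_lumber = 8.5.
Δz = y_lumber·Δb = 8.5 × (-3) = -25.5, so new z* = 1483.5 − 25.5 = 1458.

1458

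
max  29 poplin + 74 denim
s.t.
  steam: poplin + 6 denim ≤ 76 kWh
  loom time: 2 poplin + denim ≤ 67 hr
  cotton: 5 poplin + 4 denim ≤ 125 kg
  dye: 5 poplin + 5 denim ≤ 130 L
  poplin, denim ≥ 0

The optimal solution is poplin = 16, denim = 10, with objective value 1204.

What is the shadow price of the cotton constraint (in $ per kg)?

Check each constraint at x*: steam 76/76 (tight); loom time 42/67 (slack 25); cotton 120/125 (slack 5); dye 130/130 (tight).
Slack constraints have shadow price 0 (complementary slackness).
The binding rows give the dual system: 1·y_steam + 5·y_dye = 29 and 6·y_steam + 5·y_dye = 74.
Solving: y_steam = 9, y_dye = 4.
Shadow price of cotton = 0.

0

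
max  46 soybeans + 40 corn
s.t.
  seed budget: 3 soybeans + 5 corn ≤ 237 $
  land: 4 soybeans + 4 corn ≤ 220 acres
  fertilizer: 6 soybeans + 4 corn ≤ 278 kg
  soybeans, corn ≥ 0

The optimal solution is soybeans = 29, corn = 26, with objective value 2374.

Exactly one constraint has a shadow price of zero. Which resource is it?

seed budget

seed budget: 217/237 (slack 20)
land: 220/220 (binding)
fertilizer: 278/278 (binding)
By complementary slackness, a constraint with positive slack has shadow price 0 → seed budget.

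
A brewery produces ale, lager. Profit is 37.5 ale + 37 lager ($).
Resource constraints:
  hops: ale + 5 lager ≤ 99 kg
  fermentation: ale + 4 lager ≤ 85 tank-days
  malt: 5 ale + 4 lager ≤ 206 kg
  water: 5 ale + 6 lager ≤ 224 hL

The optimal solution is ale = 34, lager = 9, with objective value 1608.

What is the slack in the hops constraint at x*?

20

hops used = 1·34 + 5·9 = 79; slack = 99 − 79 = 20.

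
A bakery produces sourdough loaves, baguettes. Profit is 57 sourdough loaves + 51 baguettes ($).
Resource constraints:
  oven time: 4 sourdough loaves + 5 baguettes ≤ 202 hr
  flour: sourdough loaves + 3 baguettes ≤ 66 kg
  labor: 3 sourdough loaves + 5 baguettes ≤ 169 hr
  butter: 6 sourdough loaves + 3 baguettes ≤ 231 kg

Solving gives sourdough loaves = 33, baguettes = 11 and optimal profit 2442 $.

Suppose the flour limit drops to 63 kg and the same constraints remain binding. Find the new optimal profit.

2415

At the optimum: oven time uses 187 of 202 (slack = 15); flour uses 66 of 66 (binding); labor uses 154 of 169 (slack = 15); butter uses 231 of 231 (binding).
By complementary slackness, y = 0 for the non-binding constraints.
The binding rows give the dual system: 1·y_flour + 6·y_butter = 57 and 3·y_flour + 3·y_butter = 51.
Solving: y_flour = 9, y_butter = 8.
Δz = y_flour·Δb = 9 × (-3) = -27, so new z* = 2442 − 27 = 2415.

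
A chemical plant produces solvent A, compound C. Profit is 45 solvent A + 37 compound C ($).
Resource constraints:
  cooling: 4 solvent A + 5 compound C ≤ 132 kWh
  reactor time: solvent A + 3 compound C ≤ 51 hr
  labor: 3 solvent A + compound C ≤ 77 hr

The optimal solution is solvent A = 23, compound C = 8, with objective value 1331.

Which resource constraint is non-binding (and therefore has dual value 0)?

reactor time

cooling: 132/132 (binding)
reactor time: 47/51 (slack 4)
labor: 77/77 (binding)
By complementary slackness, a constraint with positive slack has shadow price 0 → reactor time.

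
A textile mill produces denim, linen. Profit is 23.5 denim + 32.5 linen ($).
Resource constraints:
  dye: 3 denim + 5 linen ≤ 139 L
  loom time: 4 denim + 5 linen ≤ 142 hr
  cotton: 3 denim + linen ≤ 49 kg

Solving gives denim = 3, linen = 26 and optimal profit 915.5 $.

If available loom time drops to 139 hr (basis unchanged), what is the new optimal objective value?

903.5

At the optimum: dye uses 139 of 139 (binding); loom time uses 142 of 142 (binding); cotton uses 35 of 49 (slack = 14).
By complementary slackness, y = 0 for the non-binding constraint.
Dual feasibility on the basic columns requires 3·y_dye + 4·y_loom time = 23.5, 5·y_dye + 5·y_loom time = 32.5.
→ y_dye = 2.5 and y_loom time = 4.
Δz = y_loom time·Δb = 4 × (-3) = -12, so new z* = 915.5 − 12 = 903.5.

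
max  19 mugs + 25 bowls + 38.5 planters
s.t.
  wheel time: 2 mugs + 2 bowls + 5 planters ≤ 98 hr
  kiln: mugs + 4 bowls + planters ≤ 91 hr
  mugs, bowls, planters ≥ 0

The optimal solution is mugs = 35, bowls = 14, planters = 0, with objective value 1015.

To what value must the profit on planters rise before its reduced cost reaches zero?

44.5

At the optimum: wheel time uses 98 of 98 (binding); kiln uses 91 of 91 (binding).
Dual feasibility on the basic columns requires 2·y_wheel time + 1·y_kiln = 19, 2·y_wheel time + 4·y_kiln = 25.
→ y_wheel time = 8.5 and y_kiln = 2.
planters enters the basis when its profit ≥ yᵀa₃ = 8.5·5 + 2·1 = 44.5.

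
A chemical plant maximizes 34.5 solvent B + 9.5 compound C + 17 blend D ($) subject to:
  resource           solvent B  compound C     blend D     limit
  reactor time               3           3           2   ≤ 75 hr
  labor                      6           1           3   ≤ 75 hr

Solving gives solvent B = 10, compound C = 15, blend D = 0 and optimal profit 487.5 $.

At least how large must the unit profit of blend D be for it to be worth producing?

18

At the optimum: reactor time uses 75 of 75 (binding); labor uses 75 of 75 (binding).
From A_Bᵀ y = c: 3·y_reactor time + 6·y_labor = 34.5; 3·y_reactor time + 1·y_labor = 9.5.
This yields shadow prices y_reactor time = 1.5, y_labor = 5.
blend D enters the basis when its profit ≥ yᵀa₃ = 1.5·2 + 5·3 = 18.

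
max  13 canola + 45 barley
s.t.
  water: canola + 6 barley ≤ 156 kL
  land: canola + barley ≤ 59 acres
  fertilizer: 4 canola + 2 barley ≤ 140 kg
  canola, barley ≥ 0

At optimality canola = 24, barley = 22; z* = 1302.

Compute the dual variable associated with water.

Binding: water and fertilizer. Non-binding: land (13 unused).
Slack constraints have shadow price 0 (complementary slackness).
The binding rows give the dual system: 1·y_water + 4·y_fertilizer = 13 and 6·y_water + 2·y_fertilizer = 45.
This yields shadow prices y_water = 7, y_fertilizer = 1.5.
Shadow price of water = 7.

7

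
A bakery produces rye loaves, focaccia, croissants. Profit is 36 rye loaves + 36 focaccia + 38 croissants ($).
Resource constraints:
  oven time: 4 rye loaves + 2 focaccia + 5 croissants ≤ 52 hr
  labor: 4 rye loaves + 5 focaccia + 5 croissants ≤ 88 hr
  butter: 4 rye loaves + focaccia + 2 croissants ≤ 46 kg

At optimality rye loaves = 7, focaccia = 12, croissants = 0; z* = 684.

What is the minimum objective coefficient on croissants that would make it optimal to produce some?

Binding: oven time and labor. Non-binding: butter (6 unused).
By complementary slackness, y = 0 for the non-binding constraint.
From A_Bᵀ y = c: 4·y_oven time + 4·y_labor = 36; 2·y_oven time + 5·y_labor = 36.
This yields shadow prices y_oven time = 3, y_labor = 6.
croissants enters the basis when its profit ≥ yᵀa₃ = 3·5 + 6·5 = 45.

45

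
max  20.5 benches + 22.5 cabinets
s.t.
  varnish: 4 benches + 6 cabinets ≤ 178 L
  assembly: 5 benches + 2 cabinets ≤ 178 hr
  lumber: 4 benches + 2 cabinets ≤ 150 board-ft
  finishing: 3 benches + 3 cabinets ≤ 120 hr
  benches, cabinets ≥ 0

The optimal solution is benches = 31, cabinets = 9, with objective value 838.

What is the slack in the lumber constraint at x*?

8

lumber used = 4·31 + 2·9 = 142; slack = 150 − 142 = 8.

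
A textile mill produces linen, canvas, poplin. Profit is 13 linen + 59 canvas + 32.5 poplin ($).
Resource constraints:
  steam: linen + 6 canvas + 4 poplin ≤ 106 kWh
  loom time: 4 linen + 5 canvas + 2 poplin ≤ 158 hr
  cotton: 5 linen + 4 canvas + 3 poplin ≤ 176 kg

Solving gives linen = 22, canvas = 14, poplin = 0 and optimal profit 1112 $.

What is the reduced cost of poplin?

Check each constraint at x*: steam 106/106 (tight); loom time 158/158 (tight); cotton 166/176 (slack 10).
Since cotton is not tight, its dual is 0.
From A_Bᵀ y = c: 1·y_steam + 4·y_loom time = 13; 6·y_steam + 5·y_loom time = 59.
Solving: y_steam = 9, y_loom time = 1.
Reduced cost of poplin: c₃ − yᵀa₃ = 32.5 − (9·4 + 1·2) = 32.5 − 38 = -5.5.

-5.5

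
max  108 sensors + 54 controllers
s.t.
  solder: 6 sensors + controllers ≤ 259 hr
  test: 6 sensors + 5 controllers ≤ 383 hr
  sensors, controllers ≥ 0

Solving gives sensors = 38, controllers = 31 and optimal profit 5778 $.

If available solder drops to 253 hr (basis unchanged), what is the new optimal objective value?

5724

Both solder and test are binding at x*.
Dual feasibility on the basic columns requires 6·y_solder + 6·y_test = 108, 1·y_solder + 5·y_test = 54.
→ y_solder = 9 and y_test = 9.
Δz = y_solder·Δb = 9 × (-6) = -54, so new z* = 5778 − 54 = 5724.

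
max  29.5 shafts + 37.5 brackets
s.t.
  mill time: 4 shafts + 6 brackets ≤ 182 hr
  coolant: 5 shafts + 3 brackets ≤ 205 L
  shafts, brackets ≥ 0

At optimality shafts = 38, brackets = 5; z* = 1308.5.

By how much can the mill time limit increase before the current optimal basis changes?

228

Binding constraints: mill time, coolant. The basis is B = [[4,6],[5,3]] with det -18.
Per unit increase in mill time, x* moves by d = (-0.1667, 0.2778).
The basis stays optimal until shafts reaches 0; allowable increase = 228 hr.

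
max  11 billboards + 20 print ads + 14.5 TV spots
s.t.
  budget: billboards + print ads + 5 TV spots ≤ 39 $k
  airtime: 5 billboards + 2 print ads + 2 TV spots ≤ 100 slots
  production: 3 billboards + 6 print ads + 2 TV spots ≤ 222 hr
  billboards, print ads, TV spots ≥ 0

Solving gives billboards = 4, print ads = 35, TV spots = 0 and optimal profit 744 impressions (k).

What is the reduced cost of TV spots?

Binding: budget and production. Non-binding: airtime (10 unused).
Slack constraints have shadow price 0 (complementary slackness).
From A_Bᵀ y = c: 1·y_budget + 3·y_production = 11; 1·y_budget + 6·y_production = 20.
→ y_budget = 2 and y_production = 3.
Reduced cost of TV spots: c₃ − yᵀa₃ = 14.5 − (2·5 + 3·2) = 14.5 − 16 = -1.5.

-1.5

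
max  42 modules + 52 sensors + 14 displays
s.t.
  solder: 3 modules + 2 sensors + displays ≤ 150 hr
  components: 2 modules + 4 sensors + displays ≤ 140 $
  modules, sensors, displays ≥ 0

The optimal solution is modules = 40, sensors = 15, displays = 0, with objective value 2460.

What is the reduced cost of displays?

-3

At the optimum: solder uses 150 of 150 (binding); components uses 140 of 140 (binding).
The binding rows give the dual system: 3·y_solder + 2·y_components = 42 and 2·y_solder + 4·y_components = 52.
→ y_solder = 8 and y_components = 9.
Reduced cost of displays: c₃ − yᵀa₃ = 14 − (8·1 + 9·1) = 14 − 17 = -3.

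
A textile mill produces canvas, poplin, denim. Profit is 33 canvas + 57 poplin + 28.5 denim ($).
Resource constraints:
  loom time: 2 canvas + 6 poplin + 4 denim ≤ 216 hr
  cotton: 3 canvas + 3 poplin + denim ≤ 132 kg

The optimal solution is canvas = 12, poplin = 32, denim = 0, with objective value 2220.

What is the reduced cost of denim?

-2.5

Check each constraint at x*: loom time 216/216 (tight); cotton 132/132 (tight).
Dual feasibility on the basic columns requires 2·y_loom time + 3·y_cotton = 33, 6·y_loom time + 3·y_cotton = 57.
Solving: y_loom time = 6, y_cotton = 7.
Reduced cost of denim: c₃ − yᵀa₃ = 28.5 − (6·4 + 7·1) = 28.5 − 31 = -2.5.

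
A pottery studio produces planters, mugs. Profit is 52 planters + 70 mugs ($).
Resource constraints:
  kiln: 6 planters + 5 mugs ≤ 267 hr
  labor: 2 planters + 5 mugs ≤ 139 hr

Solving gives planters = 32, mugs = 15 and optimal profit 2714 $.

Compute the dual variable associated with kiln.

Check each constraint at x*: kiln 267/267 (tight); labor 139/139 (tight).
Dual feasibility on the basic columns requires 6·y_kiln + 2·y_labor = 52, 5·y_kiln + 5·y_labor = 70.
→ y_kiln = 6 and y_labor = 8.
Shadow price of kiln = 6.

6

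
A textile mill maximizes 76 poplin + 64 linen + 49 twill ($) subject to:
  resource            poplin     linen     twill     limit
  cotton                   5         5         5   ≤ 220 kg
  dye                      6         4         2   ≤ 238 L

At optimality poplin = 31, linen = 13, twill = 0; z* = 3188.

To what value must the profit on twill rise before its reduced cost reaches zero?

52

At the optimum: cotton uses 220 of 220 (binding); dye uses 238 of 238 (binding).
Dual feasibility on the basic columns requires 5·y_cotton + 6·y_dye = 76, 5·y_cotton + 4·y_dye = 64.
→ y_cotton = 8 and y_dye = 6.
twill enters the basis when its profit ≥ yᵀa₃ = 8·5 + 6·2 = 52.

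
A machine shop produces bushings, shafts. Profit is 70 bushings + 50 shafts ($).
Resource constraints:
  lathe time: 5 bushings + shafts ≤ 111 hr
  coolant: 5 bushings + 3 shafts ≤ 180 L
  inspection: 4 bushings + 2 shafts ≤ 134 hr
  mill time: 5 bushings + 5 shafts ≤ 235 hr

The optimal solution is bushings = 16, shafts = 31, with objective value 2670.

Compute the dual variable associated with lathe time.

Binding: lathe time and mill time. Non-binding: coolant (7 unused), inspection (8 unused).
Since coolant, inspection are not tight, their duals are 0.
The binding rows give the dual system: 5·y_lathe time + 5·y_mill time = 70 and 1·y_lathe time + 5·y_mill time = 50.
This yields shadow prices y_lathe time = 5, y_mill time = 9.
Shadow price of lathe time = 5.

5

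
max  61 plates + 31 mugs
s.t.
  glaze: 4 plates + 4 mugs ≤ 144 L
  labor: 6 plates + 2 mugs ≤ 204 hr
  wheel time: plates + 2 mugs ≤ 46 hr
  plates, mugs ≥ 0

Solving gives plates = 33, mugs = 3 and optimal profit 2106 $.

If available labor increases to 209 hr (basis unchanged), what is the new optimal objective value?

2143.5

Binding: glaze and labor. Non-binding: wheel time (7 unused).
By complementary slackness, y = 0 for the non-binding constraint.
Dual feasibility on the basic columns requires 4·y_glaze + 6·y_labor = 61, 4·y_glaze + 2·y_labor = 31.
→ y_glaze = 4 and y_labor = 7.5.
Δz = y_labor·Δb = 7.5 × (5) = 37.5, so new z* = 2106 + 37.5 = 2143.5.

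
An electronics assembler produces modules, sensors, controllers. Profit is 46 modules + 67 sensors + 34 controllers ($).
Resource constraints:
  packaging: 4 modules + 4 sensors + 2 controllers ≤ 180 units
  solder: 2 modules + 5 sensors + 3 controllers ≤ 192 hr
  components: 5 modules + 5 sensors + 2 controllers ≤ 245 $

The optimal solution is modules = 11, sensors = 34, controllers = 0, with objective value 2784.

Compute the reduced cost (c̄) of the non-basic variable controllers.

At the optimum: packaging uses 180 of 180 (binding); solder uses 192 of 192 (binding); components uses 225 of 245 (slack = 20).
Slack constraints have shadow price 0 (complementary slackness).
From A_Bᵀ y = c: 4·y_packaging + 2·y_solder = 46; 4·y_packaging + 5·y_solder = 67.
This yields shadow prices y_packaging = 8, y_solder = 7.
Reduced cost of controllers: c₃ − yᵀa₃ = 34 − (8·2 + 7·3) = 34 − 37 = -3.

-3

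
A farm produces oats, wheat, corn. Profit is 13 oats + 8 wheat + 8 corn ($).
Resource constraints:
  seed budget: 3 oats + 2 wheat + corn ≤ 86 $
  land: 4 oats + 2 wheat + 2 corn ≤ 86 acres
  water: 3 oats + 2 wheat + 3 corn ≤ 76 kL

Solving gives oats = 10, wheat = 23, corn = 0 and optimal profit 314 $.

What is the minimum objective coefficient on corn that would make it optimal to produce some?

11

Binding: land and water. Non-binding: seed budget (10 unused).
By complementary slackness, y = 0 for the non-binding constraint.
The binding rows give the dual system: 4·y_land + 3·y_water = 13 and 2·y_land + 2·y_water = 8.
→ y_land = 1 and y_water = 3.
corn enters the basis when its profit ≥ yᵀa₃ = 1·2 + 3·3 = 11.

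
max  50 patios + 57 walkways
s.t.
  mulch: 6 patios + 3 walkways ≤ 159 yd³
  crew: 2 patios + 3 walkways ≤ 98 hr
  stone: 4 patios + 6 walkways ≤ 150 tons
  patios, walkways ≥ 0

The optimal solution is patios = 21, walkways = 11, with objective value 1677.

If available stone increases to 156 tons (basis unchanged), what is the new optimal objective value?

Check each constraint at x*: mulch 159/159 (tight); crew 75/98 (slack 23); stone 150/150 (tight).
By complementary slackness, y = 0 for the non-binding constraint.
Dual feasibility on the basic columns requires 6·y_mulch + 4·y_stone = 50, 3·y_mulch + 6·y_stone = 57.
Solving: y_mulch = 3, y_stone = 8.
Δz = y_stone·Δb = 8 × (6) = 48, so new z* = 1677 + 48 = 1725.

1725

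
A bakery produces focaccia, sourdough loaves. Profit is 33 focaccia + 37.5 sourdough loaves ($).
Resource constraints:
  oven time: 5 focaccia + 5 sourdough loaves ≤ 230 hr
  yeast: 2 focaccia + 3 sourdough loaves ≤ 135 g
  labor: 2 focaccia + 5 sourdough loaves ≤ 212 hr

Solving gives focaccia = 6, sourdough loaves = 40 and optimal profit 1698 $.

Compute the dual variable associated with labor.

Check each constraint at x*: oven time 230/230 (tight); yeast 132/135 (slack 3); labor 212/212 (tight).
Slack constraints have shadow price 0 (complementary slackness).
Dual feasibility on the basic columns requires 5·y_oven time + 2·y_labor = 33, 5·y_oven time + 5·y_labor = 37.5.
Solving: y_oven time = 6, y_labor = 1.5.
Shadow price of labor = 1.5.

1.5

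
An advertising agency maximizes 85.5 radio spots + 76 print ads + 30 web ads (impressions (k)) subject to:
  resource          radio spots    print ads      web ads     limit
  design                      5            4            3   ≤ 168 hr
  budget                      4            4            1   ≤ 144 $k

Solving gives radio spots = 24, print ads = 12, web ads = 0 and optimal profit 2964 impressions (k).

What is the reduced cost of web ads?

-8

Both design and budget are binding at x*.
The binding rows give the dual system: 5·y_design + 4·y_budget = 85.5 and 4·y_design + 4·y_budget = 76.
→ y_design = 9.5 and y_budget = 9.5.
Reduced cost of web ads: c₃ − yᵀa₃ = 30 − (9.5·3 + 9.5·1) = 30 − 38 = -8.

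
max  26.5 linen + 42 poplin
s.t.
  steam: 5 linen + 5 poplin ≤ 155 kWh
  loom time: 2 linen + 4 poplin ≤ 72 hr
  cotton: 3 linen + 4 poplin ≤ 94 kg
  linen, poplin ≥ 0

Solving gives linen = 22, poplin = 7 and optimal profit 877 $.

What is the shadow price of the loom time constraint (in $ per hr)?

At the optimum: steam uses 145 of 155 (slack = 10); loom time uses 72 of 72 (binding); cotton uses 94 of 94 (binding).
Since steam is not tight, its dual is 0.
Dual feasibility on the basic columns requires 2·y_loom time + 3·y_cotton = 26.5, 4·y_loom time + 4·y_cotton = 42.
→ y_loom time = 5 and y_cotton = 5.5.
Shadow price of loom time = 5.

5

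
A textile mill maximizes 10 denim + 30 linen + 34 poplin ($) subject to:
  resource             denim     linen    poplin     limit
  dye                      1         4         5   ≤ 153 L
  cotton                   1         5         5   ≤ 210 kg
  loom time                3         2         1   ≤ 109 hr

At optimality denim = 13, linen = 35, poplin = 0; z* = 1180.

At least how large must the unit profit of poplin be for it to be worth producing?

Binding: dye and loom time. Non-binding: cotton (22 unused).
Slack constraints have shadow price 0 (complementary slackness).
Dual feasibility on the basic columns requires 1·y_dye + 3·y_loom time = 10, 4·y_dye + 2·y_loom time = 30.
This yields shadow prices y_dye = 7, y_loom time = 1.
poplin enters the basis when its profit ≥ yᵀa₃ = 7·5 + 1·1 = 36.

36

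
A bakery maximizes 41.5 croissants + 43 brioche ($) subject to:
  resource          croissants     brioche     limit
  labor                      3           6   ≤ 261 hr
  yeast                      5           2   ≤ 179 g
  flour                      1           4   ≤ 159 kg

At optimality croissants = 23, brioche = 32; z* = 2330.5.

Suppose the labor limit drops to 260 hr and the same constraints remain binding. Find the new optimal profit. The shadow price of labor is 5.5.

2325

Δb = -1, so new z* = 2330.5 + (5.5)·(-1) = 2330.5 − 5.5 = 2325.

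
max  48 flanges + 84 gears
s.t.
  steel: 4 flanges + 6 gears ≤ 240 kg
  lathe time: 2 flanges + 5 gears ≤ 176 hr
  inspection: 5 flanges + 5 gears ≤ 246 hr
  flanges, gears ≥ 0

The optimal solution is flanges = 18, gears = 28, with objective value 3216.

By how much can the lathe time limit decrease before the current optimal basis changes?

Binding constraints: steel, lathe time. The basis is B = [[4,6],[2,5]] with det 8.
Per unit decrease in lathe time, x* moves by d = (0.75, -0.5).
The basis stays optimal until inspection becomes binding; allowable decrease = 12.8 hr.

12.8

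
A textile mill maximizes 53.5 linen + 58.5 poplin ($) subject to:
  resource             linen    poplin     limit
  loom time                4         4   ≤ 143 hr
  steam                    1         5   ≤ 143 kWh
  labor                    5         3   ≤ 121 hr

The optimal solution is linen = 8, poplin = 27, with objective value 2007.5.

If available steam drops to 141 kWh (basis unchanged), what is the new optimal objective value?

Check each constraint at x*: loom time 140/143 (slack 3); steam 143/143 (tight); labor 121/121 (tight).
Slack constraints have shadow price 0 (complementary slackness).
Dual feasibility on the basic columns requires 1·y_steam + 5·y_labor = 53.5, 5·y_steam + 3·y_labor = 58.5.
→ y_steam = 6 and y_labor = 9.5.
Δz = y_steam·Δb = 6 × (-2) = -12, so new z* = 2007.5 − 12 = 1995.5.

1995.5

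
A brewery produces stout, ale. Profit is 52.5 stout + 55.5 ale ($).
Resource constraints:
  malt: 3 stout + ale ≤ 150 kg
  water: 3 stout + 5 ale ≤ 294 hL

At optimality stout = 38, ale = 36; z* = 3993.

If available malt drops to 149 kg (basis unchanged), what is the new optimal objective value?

3985

Check each constraint at x*: malt 150/150 (tight); water 294/294 (tight).
The binding rows give the dual system: 3·y_malt + 3·y_water = 52.5 and 1·y_malt + 5·y_water = 55.5.
→ y_malt = 8 and y_water = 9.5.
Δz = y_malt·Δb = 8 × (-1) = -8, so new z* = 3993 − 8 = 3985.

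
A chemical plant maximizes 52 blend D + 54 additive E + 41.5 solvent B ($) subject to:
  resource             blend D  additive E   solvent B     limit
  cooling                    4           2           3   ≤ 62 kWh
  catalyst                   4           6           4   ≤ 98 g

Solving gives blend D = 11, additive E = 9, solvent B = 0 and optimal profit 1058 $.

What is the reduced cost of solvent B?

Check each constraint at x*: cooling 62/62 (tight); catalyst 98/98 (tight).
The binding rows give the dual system: 4·y_cooling + 4·y_catalyst = 52 and 2·y_cooling + 6·y_catalyst = 54.
→ y_cooling = 6 and y_catalyst = 7.
Reduced cost of solvent B: c₃ − yᵀa₃ = 41.5 − (6·3 + 7·4) = 41.5 − 46 = -4.5.

-4.5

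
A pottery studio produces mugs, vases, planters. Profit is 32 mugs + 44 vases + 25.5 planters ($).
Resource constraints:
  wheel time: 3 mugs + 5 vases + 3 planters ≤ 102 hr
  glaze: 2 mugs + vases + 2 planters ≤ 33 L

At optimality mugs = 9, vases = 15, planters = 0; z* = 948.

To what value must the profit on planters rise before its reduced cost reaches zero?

32

Check each constraint at x*: wheel time 102/102 (tight); glaze 33/33 (tight).
The binding rows give the dual system: 3·y_wheel time + 2·y_glaze = 32 and 5·y_wheel time + 1·y_glaze = 44.
Solving: y_wheel time = 8, y_glaze = 4.
planters enters the basis when its profit ≥ yᵀa₃ = 8·3 + 4·2 = 32.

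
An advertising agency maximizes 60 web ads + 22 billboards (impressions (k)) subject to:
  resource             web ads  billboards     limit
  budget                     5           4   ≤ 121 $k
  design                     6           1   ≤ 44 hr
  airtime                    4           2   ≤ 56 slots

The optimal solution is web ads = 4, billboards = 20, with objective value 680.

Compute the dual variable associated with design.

4

Check each constraint at x*: budget 100/121 (slack 21); design 44/44 (tight); airtime 56/56 (tight).
Since budget is not tight, its dual is 0.
From A_Bᵀ y = c: 6·y_design + 4·y_airtime = 60; 1·y_design + 2·y_airtime = 22.
This yields shadow prices y_design = 4, y_airtime = 9.
Shadow price of design = 4.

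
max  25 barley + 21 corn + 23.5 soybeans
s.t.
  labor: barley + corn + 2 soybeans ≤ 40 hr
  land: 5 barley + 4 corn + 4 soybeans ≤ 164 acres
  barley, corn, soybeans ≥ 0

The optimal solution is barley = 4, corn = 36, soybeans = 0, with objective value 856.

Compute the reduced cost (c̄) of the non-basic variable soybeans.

Both labor and land are binding at x*.
The binding rows give the dual system: 1·y_labor + 5·y_land = 25 and 1·y_labor + 4·y_land = 21.
This yields shadow prices y_labor = 5, y_land = 4.
Reduced cost of soybeans: c₃ − yᵀa₃ = 23.5 − (5·2 + 4·4) = 23.5 − 26 = -2.5.

-2.5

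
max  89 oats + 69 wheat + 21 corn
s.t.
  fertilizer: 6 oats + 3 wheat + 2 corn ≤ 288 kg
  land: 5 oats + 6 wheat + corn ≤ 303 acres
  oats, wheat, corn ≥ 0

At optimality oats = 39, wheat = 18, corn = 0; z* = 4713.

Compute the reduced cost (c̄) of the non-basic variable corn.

At the optimum: fertilizer uses 288 of 288 (binding); land uses 303 of 303 (binding).
From A_Bᵀ y = c: 6·y_fertilizer + 5·y_land = 89; 3·y_fertilizer + 6·y_land = 69.
This yields shadow prices y_fertilizer = 9, y_land = 7.
Reduced cost of corn: c₃ − yᵀa₃ = 21 − (9·2 + 7·1) = 21 − 25 = -4.

-4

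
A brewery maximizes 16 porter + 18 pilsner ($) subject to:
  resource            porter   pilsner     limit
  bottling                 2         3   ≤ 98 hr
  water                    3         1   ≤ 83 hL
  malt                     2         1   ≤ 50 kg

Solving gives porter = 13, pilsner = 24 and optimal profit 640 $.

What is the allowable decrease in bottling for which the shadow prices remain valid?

48

Binding constraints: bottling, malt. The basis is B = [[2,3],[2,1]] with det -4.
Per unit decrease in bottling, x* moves by d = (0.25, -0.5).
The basis stays optimal until pilsner reaches 0; allowable decrease = 48 hr.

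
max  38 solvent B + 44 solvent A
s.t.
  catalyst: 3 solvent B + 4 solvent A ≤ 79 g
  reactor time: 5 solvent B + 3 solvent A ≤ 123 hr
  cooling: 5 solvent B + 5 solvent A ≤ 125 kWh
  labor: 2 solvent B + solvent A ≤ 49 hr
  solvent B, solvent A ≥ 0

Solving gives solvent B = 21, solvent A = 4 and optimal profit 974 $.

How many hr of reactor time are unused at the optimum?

6

reactor time used = 5·21 + 3·4 = 117; slack = 123 − 117 = 6.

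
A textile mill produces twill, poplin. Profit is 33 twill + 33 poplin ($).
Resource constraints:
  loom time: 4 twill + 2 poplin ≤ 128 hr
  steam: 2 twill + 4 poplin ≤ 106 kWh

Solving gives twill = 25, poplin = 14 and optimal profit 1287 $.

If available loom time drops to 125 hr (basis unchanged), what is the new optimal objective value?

Check each constraint at x*: loom time 128/128 (tight); steam 106/106 (tight).
The binding rows give the dual system: 4·y_loom time + 2·y_steam = 33 and 2·y_loom time + 4·y_steam = 33.
This yields shadow prices y_loom time = 5.5, y_steam = 5.5.
Δz = y_loom time·Δb = 5.5 × (-3) = -16.5, so new z* = 1287 − 16.5 = 1270.5.

1270.5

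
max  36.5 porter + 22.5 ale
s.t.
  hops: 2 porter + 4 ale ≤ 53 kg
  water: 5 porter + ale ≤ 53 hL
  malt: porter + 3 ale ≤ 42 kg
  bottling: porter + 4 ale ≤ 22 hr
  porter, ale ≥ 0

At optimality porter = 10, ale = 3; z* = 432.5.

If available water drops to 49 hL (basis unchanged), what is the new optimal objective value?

At the optimum: hops uses 32 of 53 (slack = 21); water uses 53 of 53 (binding); malt uses 19 of 42 (slack = 23); bottling uses 22 of 22 (binding).
Slack constraints have shadow price 0 (complementary slackness).
The binding rows give the dual system: 5·y_water + 1·y_bottling = 36.5 and 1·y_water + 4·y_bottling = 22.5.
This yields shadow prices y_water = 6.5, y_bottling = 4.
Δz = y_water·Δb = 6.5 × (-4) = -26, so new z* = 432.5 − 26 = 406.5.

406.5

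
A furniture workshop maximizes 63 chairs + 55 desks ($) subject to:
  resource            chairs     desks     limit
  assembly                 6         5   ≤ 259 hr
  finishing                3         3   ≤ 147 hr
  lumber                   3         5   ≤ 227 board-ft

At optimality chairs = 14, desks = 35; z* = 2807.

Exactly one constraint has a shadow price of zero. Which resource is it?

assembly: 259/259 (binding)
finishing: 147/147 (binding)
lumber: 217/227 (slack 10)
By complementary slackness, a constraint with positive slack has shadow price 0 → lumber.

lumber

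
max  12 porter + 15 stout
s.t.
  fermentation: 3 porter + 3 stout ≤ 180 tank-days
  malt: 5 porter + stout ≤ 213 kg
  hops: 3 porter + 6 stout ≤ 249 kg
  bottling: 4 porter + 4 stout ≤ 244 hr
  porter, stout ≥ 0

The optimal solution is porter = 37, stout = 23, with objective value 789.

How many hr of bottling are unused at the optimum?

4

bottling used = 4·37 + 4·23 = 240; slack = 244 − 240 = 4.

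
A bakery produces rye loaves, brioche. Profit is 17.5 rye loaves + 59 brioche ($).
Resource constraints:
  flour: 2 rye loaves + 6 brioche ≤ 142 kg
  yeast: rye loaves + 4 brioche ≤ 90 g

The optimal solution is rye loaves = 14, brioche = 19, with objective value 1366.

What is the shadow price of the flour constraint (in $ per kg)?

At the optimum: flour uses 142 of 142 (binding); yeast uses 90 of 90 (binding).
The binding rows give the dual system: 2·y_flour + 1·y_yeast = 17.5 and 6·y_flour + 4·y_yeast = 59.
Solving: y_flour = 5.5, y_yeast = 6.5.
Shadow price of flour = 5.5.

5.5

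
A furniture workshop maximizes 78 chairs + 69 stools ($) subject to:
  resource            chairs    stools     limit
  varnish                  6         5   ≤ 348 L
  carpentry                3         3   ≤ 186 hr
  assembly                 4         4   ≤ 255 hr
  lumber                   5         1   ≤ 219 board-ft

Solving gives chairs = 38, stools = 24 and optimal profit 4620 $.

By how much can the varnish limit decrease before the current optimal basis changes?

38

Binding constraints: varnish, carpentry. The basis is B = [[6,5],[3,3]] with det 3.
Per unit decrease in varnish, x* moves by d = (-1, 1).
The basis stays optimal until chairs reaches 0; allowable decrease = 38 L.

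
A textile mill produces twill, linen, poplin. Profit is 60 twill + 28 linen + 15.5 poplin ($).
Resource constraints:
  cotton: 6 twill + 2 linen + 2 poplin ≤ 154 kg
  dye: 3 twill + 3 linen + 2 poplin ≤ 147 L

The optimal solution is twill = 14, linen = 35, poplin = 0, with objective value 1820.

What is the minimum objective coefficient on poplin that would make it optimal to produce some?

24

Both cotton and dye are binding at x*.
From A_Bᵀ y = c: 6·y_cotton + 3·y_dye = 60; 2·y_cotton + 3·y_dye = 28.
→ y_cotton = 8 and y_dye = 4.
poplin enters the basis when its profit ≥ yᵀa₃ = 8·2 + 4·2 = 24.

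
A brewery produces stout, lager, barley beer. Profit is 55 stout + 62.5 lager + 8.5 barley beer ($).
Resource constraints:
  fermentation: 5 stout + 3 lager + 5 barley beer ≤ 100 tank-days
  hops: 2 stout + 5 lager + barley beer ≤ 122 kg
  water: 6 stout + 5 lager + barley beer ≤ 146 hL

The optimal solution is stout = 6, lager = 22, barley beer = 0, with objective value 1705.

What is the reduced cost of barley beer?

At the optimum: fermentation uses 96 of 100 (slack = 4); hops uses 122 of 122 (binding); water uses 146 of 146 (binding).
By complementary slackness, y = 0 for the non-binding constraint.
From A_Bᵀ y = c: 2·y_hops + 6·y_water = 55; 5·y_hops + 5·y_water = 62.5.
This yields shadow prices y_hops = 5, y_water = 7.5.
Reduced cost of barley beer: c₃ − yᵀa₃ = 8.5 − (5·1 + 7.5·1) = 8.5 − 12.5 = -4.

-4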